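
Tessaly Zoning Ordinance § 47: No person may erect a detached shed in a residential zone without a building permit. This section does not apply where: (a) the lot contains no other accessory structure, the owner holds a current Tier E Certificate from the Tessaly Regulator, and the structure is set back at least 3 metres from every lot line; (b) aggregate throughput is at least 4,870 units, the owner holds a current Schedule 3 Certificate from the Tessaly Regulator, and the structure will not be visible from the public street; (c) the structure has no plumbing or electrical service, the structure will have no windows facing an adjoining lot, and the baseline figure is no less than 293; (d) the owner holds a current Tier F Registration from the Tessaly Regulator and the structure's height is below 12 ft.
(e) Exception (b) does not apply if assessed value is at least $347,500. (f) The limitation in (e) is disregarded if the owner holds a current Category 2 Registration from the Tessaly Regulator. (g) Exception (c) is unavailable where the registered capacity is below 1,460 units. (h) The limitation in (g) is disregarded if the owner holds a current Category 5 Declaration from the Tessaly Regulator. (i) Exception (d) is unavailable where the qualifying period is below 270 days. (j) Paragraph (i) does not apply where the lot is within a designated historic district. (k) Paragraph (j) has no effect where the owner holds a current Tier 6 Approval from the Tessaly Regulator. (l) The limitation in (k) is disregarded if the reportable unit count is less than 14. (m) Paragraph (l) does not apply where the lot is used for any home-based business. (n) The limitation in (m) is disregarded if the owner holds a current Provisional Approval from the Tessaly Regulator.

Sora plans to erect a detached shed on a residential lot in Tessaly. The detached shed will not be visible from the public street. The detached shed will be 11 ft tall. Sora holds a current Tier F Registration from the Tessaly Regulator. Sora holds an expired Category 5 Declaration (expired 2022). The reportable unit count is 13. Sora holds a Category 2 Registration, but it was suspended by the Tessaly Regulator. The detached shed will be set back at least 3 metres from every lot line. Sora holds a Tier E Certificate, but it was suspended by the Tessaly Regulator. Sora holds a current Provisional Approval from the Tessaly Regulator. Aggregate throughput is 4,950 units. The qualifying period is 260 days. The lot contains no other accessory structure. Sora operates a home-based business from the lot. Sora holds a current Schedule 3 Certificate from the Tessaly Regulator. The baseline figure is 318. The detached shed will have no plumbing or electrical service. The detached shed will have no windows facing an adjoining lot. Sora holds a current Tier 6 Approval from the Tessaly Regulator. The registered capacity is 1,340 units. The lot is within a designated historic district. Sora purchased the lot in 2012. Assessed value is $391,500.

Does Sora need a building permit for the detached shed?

No — exception (d) applies; Sora does not need a building permit.

Exception (a) fails — the Tier E Certificate is not current.
Exception (b) is satisfied on its face — aggregate throughput is 4,950 units, meeting the 4,870 units threshold; a current Schedule 3 Certificate is held; the structure will not be visible from the street. But: (e) operates against (b): assessed value is $391,500, meeting the $347,500 threshold. (f), which would lift (e), does not operate here — the Category 2 Registration is not current. (b) is therefore removed.
All of (c)'s requirements are met (there is no plumbing or electrical service; no windows face an adjoining lot; the baseline figure is 318, meeting the 293 threshold). Turning to paragraphs (g)–(h): (g) applies — the registered capacity is 1,340 units, below the 1,460 units limit. (h), which would lift (g), does not operate here — no current Category 5 Declaration is held. (c) is therefore removed.
All of (d)'s requirements are met (a current Tier F Registration is held; the structure's height is 11 ft, below the 12 ft limit). Applying paragraphs (i)–(n): (i) would limit (d) — the qualifying period is 260 days, below the 270 days limit — but (j) sets (i) aside: (j) operates against (i): the lot is in a historic district. (k) would limit (j) — a current Tier 6 Approval is held — but (l) sets (k) aside: (l) is triggered — the reportable unit count is 13, less than the 14 limit. (m) operates (a home-based business operates on the lot), but is set aside by (n): (n) is engaged — a current Provisional Approval is held. Exception (d) stands.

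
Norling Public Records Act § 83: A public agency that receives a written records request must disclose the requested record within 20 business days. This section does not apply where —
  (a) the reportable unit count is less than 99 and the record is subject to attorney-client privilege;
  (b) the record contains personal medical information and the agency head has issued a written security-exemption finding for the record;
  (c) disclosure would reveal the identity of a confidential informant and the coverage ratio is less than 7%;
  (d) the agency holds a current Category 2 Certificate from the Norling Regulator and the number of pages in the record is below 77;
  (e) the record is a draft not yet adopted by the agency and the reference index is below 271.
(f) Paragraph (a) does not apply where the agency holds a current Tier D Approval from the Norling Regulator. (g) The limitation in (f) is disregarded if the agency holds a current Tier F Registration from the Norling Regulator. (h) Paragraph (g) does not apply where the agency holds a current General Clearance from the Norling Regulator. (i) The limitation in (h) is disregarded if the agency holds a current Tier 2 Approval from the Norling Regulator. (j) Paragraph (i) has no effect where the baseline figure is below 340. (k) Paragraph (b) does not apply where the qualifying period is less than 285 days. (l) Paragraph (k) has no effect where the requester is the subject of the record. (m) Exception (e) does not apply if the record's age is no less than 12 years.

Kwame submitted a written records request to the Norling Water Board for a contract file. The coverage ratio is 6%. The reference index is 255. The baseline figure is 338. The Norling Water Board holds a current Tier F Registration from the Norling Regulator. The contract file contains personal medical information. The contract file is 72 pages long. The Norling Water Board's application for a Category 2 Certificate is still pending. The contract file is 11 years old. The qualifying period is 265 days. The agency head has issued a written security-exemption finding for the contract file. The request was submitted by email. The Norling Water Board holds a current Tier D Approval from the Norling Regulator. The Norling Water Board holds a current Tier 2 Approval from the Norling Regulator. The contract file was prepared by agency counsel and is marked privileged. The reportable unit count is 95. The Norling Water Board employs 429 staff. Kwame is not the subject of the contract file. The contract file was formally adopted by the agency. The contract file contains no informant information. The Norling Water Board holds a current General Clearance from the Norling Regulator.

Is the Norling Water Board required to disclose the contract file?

Exception (a): the reportable unit count is 95, less than the 99 limit; the contract file is privileged — every condition holds. However, paragraphs (f)–(j) must be considered: (f) operates against (a): a current Tier D Approval is held. (g) is engaged (a current Tier F Registration is held), but yields to (h): (h) operates — a current General Clearance is held. (i) is engaged (a current Tier 2 Approval is held), but is itself disapplied by (j): (j) operates — the baseline figure is 338, below the 340 limit. So (a) is unavailable.
Exception (b) is satisfied on its face — the contract file contains personal medical information; a written security-exemption finding has been issued. However, paragraphs (k)–(l) must be considered: (k) operates against (b): the qualifying period is 265 days, less than the 285 days limit. (l), which would lift (k), is not triggered — Kwame is not the subject of the contract file. (b) is therefore removed.
Exception (c) does not apply: the contract file contains no informant information.
Exception (d) fails — no current Category 2 Certificate is held.
Exception (e) requires that the record is a draft not yet adopted by the agency; but the contract file has been formally adopted, so (e) is unavailable.
Every exception is unavailable, so the rule governs.

Yes — the Norling Water Board must disclose the contract file.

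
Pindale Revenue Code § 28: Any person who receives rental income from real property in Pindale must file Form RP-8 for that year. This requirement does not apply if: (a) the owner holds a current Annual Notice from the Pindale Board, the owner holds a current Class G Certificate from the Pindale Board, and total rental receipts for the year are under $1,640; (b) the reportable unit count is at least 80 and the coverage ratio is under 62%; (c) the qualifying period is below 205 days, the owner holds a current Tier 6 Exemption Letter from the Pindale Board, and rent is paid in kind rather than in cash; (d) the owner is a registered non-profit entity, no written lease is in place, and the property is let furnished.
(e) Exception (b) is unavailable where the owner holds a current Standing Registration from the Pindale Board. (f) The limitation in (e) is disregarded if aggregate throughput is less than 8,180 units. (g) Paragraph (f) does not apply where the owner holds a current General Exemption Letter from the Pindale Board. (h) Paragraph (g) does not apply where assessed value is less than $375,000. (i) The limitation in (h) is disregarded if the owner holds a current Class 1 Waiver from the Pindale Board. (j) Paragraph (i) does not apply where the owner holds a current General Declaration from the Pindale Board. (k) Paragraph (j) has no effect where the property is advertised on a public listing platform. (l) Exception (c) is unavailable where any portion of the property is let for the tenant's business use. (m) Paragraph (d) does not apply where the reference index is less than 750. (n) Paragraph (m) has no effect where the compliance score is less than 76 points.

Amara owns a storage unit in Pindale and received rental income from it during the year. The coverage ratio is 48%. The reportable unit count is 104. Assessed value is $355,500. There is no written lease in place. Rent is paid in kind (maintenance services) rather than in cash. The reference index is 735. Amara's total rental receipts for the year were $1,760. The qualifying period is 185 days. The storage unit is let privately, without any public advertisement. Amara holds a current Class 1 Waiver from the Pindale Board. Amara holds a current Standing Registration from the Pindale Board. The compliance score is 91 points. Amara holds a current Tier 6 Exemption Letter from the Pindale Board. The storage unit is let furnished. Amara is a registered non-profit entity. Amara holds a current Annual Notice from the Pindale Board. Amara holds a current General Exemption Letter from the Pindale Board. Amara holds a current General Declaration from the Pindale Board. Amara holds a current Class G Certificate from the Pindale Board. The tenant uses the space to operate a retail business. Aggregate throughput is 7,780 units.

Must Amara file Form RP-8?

Exception (a) fails — total rental receipts for the year are $1,760, not under $1,640.
Exception (b) is satisfied on its face — the reportable unit count is 104, meeting the 80 threshold; the coverage ratio is 48%, under the 62% limit. Considering the limiting provisions: (e) operates (a current Standing Registration is held), but is overridden by (f): (f) is engaged — aggregate throughput is 7,780 units, less than the 8,180 units limit. (g) is engaged (a current General Exemption Letter is held), but is itself disapplied by (h): (h) is triggered — assessed value is $355,500, less than the $375,000 limit. (i) operates (a current Class 1 Waiver is held), but is displaced by (j): (j) operates against (i): a current General Declaration is held. (k), which would lift (j), is inapplicable — the property is let privately without advertisement. (b) remains available.
All of (c)'s requirements are met (the qualifying period is 185 days, below the 205 days limit; a current Tier 6 Exemption Letter is held; rent is paid in kind). However, paragraph (l) must be considered: (l) operates — the space is let for business use. So (c) is unavailable.
All of (d)'s requirements are met (Amara is a registered non-profit; there is no written lease; the property is let furnished). But applying paragraphs (m)–(n): (m) operates against (d): the reference index is 735, less than the 750 limit. (n), which would lift (m), is not engaged — the compliance score is 91 points, not less than 76 points. (d) is therefore removed.

No — exception (b) applies; Amara is not required to file Form RP-8.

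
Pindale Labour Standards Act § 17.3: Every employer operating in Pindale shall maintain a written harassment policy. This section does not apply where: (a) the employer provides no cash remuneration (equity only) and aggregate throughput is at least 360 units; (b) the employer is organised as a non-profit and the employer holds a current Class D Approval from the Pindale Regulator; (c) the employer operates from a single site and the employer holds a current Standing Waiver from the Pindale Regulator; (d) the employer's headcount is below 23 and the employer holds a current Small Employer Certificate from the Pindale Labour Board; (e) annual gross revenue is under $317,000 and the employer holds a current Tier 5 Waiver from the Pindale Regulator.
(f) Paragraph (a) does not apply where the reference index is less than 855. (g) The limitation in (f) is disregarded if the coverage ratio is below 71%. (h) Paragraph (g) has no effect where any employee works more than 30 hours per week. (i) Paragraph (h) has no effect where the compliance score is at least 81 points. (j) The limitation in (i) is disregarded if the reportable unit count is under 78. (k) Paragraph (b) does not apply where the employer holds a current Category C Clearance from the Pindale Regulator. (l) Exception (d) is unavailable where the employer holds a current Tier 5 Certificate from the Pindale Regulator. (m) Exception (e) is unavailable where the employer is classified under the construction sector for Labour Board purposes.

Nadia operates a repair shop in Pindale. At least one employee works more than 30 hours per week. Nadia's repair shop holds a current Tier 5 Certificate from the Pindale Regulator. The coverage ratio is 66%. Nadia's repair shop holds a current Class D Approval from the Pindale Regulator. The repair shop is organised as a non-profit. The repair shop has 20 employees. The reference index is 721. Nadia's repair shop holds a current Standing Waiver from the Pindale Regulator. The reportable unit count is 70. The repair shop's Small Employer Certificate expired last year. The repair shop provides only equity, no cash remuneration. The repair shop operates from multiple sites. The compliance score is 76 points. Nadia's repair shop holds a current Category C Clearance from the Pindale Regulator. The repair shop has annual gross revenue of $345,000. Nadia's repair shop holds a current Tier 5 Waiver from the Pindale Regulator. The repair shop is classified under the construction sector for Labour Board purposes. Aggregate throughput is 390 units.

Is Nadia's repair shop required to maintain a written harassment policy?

Exception (a)'s conditions are all satisfied: remuneration is equity-only; aggregate throughput is 390 units, meeting the 360 units threshold. But: (f) applies — the reference index is 721, less than the 855 limit. (g) would limit (f) — the coverage ratio is 66%, below the 71% limit — but (h) sets (g) aside: (h) operates against (g): at least one employee exceeds 30 hours/week. (i), which would lift (h), does not operate here — the compliance score is 76 points, short of 81 points. So (a) is unavailable.
Exception (b): the employer is a non-profit; a current Class D Approval is held — every condition holds. But applying paragraph (k): (k) operates against (b): a current Category C Clearance is held. So (b) is unavailable.
Exception (c) fails — the employer operates from multiple sites.
Exception (d) does not apply: the Small Employer Certificate has expired.
Exception (e) does not apply: annual gross revenue is $345,000, not under $317,000.
None of the exceptions is available; § 17.3 applies in full.

Yes — Nadia's repair shop must maintain a written harassment policy.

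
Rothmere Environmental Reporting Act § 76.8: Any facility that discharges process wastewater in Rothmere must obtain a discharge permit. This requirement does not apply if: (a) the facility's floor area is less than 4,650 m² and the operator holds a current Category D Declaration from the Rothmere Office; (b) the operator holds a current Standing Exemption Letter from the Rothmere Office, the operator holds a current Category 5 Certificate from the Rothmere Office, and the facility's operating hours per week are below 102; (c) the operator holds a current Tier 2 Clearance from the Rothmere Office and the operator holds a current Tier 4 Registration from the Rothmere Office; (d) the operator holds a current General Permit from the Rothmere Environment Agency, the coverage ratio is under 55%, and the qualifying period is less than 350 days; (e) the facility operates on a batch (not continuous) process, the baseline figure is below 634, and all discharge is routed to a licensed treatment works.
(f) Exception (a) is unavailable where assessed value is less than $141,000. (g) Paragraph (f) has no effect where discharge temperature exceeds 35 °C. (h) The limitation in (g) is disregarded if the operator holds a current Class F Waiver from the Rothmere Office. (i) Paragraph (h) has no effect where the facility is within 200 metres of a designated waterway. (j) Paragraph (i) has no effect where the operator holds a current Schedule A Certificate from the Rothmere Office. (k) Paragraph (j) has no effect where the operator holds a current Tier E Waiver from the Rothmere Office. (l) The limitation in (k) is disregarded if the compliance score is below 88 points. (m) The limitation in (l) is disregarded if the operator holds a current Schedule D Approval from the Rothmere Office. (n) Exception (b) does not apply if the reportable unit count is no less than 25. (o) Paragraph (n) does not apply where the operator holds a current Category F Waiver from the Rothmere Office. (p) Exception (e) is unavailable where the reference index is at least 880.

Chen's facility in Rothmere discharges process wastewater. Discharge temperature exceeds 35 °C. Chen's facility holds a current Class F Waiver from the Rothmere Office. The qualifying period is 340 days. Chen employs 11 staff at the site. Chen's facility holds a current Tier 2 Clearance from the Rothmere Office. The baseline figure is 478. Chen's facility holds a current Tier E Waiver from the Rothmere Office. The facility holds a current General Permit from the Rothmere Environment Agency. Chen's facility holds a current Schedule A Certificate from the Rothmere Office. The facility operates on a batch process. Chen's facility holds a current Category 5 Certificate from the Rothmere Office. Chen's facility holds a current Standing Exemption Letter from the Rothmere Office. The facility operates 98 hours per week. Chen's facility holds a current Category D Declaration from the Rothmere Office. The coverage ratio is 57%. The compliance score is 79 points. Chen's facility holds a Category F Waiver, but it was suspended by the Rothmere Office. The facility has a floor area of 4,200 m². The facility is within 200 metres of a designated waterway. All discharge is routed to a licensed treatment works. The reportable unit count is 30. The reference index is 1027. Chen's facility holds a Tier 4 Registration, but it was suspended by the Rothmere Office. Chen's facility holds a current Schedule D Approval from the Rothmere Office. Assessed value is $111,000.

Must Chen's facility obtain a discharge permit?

No — exception (a) applies; Chen's facility is not required to obtain a discharge permit.

Exception (a) is satisfied on its face — the facility's floor area is 4,200 m², less than the 4,650 m² limit; a current Category D Declaration is held. Under paragraphs (f)–(m): (f) would limit (a) — assessed value is $111,000, less than the $141,000 limit — but (g) sets (f) aside: (g) operates against (f): discharge temperature exceeds 35 °C. (h) would limit (g) — a current Class F Waiver is held — but (i) sets (h) aside: (i) operates against (h): the facility is within 200 m of a designated waterway. (j) would limit (i) — a current Schedule A Certificate is held — but (k) sets (j) aside: (k) applies — a current Tier E Waiver is held. (l) would limit (k) — the compliance score is 79 points, below the 88 points limit — but (m) sets (l) aside: (m) operates against (l): a current Schedule D Approval is held. (a) remains available.
All of (b)'s requirements are met (a current Standing Exemption Letter is held; a current Category 5 Certificate is held; the facility's operating hours per week are 98, below the 102 limit). But applying paragraphs (n)–(o): (n) operates — the reportable unit count is 30, meeting the 25 threshold. (o) is not engaged (there is no Category F Waiver in force), so (n) stands. Exception (b) does not apply.
Exception (c) fails — the Tier 4 Registration is not current.
Exception (d) fails — the coverage ratio is 57%, not under 55%.
All of (e)'s requirements are met (the facility operates on a batch process; the baseline figure is 478, below the 634 limit; discharge is routed to a licensed treatment works). But: (p) operates — the reference index is 1,027, meeting the 880 threshold. Exception (e) does not apply.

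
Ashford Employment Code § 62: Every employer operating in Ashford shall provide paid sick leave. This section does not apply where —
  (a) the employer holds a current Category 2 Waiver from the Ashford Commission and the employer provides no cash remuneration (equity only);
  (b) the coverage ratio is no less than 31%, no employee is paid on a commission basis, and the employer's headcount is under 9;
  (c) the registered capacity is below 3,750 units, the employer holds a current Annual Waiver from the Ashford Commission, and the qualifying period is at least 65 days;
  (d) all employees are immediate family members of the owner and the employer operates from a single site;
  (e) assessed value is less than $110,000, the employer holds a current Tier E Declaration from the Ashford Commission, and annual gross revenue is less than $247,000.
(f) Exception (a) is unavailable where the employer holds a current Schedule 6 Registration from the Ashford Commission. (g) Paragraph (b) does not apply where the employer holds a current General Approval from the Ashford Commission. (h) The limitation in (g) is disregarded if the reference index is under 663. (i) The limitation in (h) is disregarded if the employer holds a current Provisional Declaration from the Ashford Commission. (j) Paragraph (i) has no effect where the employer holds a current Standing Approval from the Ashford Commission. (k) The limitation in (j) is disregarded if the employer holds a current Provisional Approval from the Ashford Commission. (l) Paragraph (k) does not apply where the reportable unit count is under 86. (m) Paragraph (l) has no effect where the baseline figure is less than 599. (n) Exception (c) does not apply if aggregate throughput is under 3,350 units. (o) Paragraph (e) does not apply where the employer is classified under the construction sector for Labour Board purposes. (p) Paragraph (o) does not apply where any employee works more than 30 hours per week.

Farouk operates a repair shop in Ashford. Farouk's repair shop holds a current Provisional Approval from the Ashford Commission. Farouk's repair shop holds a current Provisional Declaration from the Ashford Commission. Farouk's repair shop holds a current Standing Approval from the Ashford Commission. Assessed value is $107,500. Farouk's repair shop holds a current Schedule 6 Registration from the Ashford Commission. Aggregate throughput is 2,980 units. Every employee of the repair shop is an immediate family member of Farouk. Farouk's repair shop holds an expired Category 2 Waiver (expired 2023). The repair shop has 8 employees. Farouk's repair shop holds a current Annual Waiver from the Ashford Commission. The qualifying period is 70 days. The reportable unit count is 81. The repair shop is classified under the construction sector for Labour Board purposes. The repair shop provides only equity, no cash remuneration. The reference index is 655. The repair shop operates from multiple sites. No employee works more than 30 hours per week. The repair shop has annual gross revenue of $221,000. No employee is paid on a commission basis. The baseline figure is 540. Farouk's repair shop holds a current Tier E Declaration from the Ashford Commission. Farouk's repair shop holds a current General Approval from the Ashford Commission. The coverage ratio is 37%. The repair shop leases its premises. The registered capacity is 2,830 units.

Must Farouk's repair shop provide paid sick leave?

Exception (a) requires that the employer holds a current Category 2 Waiver from the Ashford Commission; but the Category 2 Waiver is not current, so (a) is unavailable.
Exception (b) is satisfied on its face — the coverage ratio is 37%, meeting the 31% threshold; no employee is paid on commission; the employer's headcount is 8, under the 9 limit. Turning to paragraphs (g)–(m): (g) operates against (b): a current General Approval is held. (h) is triggered (the reference index is 655, under the 663 limit), but is overridden by (i): (i) operates — a current Provisional Declaration is held. (j) would limit (i) — a current Standing Approval is held — but (k) sets (j) aside: (k) is engaged — a current Provisional Approval is held. (l) is engaged (the reportable unit count is 81, under the 86 limit), but is itself disapplied by (m): (m) applies — the baseline figure is 540, less than the 599 limit. Exception (b) does not apply.
Exception (c)'s conditions are all satisfied: the registered capacity is 2,830 units, below the 3,750 units limit; a current Annual Waiver is held; the qualifying period is 70 days, meeting the 65 days threshold. Turning to paragraph (n): (n) is engaged — aggregate throughput is 2,980 units, under the 3,350 units limit. (c) is therefore removed.
Exception (d) does not apply: the employer operates from multiple sites.
All of (e)'s requirements are met (assessed value is $107,500, less than the $110,000 limit; a current Tier E Declaration is held; annual gross revenue is $221,000, less than the $247,000 limit). However, paragraphs (o)–(p) must be considered: (o) is engaged — the repair shop is classified under the construction sector. (p), which would lift (o), does not operate here — no employee exceeds 30 hours/week. Exception (e) does not apply.
No exception applies. The general rule governs.

Yes — Farouk's repair shop must provide paid sick leave.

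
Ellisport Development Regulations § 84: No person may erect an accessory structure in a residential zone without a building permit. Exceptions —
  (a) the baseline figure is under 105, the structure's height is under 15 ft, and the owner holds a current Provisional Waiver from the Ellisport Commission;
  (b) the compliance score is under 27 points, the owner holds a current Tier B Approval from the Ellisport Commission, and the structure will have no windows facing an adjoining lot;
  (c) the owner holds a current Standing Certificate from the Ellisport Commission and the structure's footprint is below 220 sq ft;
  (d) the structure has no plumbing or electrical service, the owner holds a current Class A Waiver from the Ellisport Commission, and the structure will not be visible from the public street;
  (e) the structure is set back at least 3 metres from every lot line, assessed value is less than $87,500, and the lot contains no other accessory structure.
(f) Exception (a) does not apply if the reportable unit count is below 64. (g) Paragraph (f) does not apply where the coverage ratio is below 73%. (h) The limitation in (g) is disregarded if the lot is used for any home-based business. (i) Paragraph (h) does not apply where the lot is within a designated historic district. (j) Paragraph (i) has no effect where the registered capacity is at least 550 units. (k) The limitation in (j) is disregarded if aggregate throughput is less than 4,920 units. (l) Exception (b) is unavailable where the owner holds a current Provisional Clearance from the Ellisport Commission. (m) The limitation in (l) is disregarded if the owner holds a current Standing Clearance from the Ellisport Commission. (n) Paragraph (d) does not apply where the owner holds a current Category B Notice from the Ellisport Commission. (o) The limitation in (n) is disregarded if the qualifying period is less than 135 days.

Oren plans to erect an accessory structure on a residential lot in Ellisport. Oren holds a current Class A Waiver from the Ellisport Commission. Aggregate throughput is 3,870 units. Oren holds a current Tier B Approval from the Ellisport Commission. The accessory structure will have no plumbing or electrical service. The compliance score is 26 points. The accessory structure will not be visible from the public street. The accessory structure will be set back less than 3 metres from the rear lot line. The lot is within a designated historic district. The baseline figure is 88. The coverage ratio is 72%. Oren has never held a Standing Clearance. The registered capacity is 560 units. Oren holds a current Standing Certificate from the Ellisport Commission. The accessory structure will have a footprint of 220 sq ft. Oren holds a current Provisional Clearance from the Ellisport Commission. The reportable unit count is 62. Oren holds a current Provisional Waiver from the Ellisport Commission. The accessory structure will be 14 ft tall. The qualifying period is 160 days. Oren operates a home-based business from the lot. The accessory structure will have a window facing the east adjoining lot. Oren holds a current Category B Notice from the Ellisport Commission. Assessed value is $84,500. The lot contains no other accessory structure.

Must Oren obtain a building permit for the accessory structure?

No — exception (a) applies; Oren does not need a building permit.

Exception (a)'s conditions are all satisfied: the baseline figure is 88, under the 105 limit; the structure's height is 14 ft, under the 15 ft limit; a current Provisional Waiver is held. Applying paragraphs (f)–(k): (f) would limit (a) — the reportable unit count is 62, below the 64 limit — but (g) sets (f) aside: (g) operates — the coverage ratio is 72%, below the 73% limit. (h) would limit (g) — a home-based business operates on the lot — but (i) sets (h) aside: (i) operates against (h): the lot is in a historic district. (j) is engaged (the registered capacity is 560 units, meeting the 550 units threshold), but is itself disapplied by (k): (k) applies — aggregate throughput is 3,870 units, less than the 4,920 units limit. So (a) applies.
Exception (b) fails — a window faces an adjoining lot.
Exception (c) requires that the structure's footprint is below 220 sq ft; but the structure's footprint is 220 sq ft, not below 220 sq ft, so (c) is unavailable.
All of (d)'s requirements are met (there is no plumbing or electrical service; a current Class A Waiver is held; the structure will not be visible from the street). But applying paragraphs (n)–(o): (n) operates against (d): a current Category B Notice is held. (o), which would lift (n), is inapplicable — the qualifying period is 160 days, not less than 135 days. So (d) is unavailable.
Exception (e) fails — the rear setback is under 3 m.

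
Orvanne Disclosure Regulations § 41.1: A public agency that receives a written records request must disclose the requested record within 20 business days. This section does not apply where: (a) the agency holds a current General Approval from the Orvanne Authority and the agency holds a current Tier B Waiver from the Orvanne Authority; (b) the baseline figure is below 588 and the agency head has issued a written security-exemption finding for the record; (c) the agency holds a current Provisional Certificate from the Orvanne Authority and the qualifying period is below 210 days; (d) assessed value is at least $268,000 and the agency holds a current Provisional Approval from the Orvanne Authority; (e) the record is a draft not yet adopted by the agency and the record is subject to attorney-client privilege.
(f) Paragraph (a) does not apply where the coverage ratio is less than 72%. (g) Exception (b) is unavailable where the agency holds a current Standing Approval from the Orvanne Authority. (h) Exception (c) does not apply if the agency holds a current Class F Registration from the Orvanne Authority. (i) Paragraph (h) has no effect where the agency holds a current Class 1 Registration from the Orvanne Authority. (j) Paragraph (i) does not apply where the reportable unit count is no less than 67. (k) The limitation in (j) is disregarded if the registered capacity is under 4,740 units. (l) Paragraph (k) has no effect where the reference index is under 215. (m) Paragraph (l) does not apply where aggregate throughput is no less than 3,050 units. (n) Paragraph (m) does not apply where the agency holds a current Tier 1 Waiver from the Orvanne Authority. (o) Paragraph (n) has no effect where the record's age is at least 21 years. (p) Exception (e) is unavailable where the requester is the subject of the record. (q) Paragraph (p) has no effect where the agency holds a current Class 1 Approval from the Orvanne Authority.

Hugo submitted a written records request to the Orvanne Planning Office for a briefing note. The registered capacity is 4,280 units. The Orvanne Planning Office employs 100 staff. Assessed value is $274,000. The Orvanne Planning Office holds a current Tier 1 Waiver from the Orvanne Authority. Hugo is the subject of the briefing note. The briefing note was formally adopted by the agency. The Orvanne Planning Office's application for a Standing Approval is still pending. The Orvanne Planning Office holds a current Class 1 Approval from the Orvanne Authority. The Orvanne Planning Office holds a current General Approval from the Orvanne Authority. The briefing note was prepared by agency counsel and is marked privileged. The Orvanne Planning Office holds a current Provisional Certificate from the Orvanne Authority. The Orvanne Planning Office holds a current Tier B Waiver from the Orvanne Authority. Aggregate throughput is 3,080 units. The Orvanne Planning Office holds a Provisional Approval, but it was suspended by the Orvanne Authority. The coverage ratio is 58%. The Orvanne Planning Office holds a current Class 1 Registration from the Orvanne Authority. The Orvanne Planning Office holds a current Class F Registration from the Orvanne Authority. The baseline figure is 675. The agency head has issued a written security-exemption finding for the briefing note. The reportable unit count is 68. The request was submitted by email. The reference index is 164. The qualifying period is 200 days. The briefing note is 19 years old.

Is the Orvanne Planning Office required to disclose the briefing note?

Yes — the Orvanne Planning Office must disclose the briefing note.

Exception (a): a current General Approval is held; a current Tier B Waiver is held — every condition holds. But: (f) applies — the coverage ratio is 58%, less than the 72% limit. So (a) is unavailable.
Exception (b) requires that the baseline figure is below 588; but the baseline figure is 675, not below 588, so (b) is unavailable.
Exception (c)'s conditions are all satisfied: a current Provisional Certificate is held; the qualifying period is 200 days, below the 210 days limit. But applying paragraphs (h)–(o): (h) applies — a current Class F Registration is held. (i) operates (a current Class 1 Registration is held), but is displaced by (j): (j) operates against (i): the reportable unit count is 68, meeting the 67 threshold. (k) would limit (j) — the registered capacity is 4,280 units, under the 4,740 units limit — but (l) sets (k) aside: (l) applies — the reference index is 164, under the 215 limit. (m) would limit (l) — aggregate throughput is 3,080 units, meeting the 3,050 units threshold — but (n) sets (m) aside: (n) operates against (m): a current Tier 1 Waiver is held. (o) is not engaged (the record's age is 19 years, short of 21 years), so (n) stands. So (c) is unavailable.
Exception (d) requires that the agency holds a current Provisional Approval from the Orvanne Authority; but no current Provisional Approval is held, so (d) is unavailable.
Exception (e) does not apply: the briefing note has been formally adopted.
No exception is made out. the Orvanne Planning Office falls within the general rule.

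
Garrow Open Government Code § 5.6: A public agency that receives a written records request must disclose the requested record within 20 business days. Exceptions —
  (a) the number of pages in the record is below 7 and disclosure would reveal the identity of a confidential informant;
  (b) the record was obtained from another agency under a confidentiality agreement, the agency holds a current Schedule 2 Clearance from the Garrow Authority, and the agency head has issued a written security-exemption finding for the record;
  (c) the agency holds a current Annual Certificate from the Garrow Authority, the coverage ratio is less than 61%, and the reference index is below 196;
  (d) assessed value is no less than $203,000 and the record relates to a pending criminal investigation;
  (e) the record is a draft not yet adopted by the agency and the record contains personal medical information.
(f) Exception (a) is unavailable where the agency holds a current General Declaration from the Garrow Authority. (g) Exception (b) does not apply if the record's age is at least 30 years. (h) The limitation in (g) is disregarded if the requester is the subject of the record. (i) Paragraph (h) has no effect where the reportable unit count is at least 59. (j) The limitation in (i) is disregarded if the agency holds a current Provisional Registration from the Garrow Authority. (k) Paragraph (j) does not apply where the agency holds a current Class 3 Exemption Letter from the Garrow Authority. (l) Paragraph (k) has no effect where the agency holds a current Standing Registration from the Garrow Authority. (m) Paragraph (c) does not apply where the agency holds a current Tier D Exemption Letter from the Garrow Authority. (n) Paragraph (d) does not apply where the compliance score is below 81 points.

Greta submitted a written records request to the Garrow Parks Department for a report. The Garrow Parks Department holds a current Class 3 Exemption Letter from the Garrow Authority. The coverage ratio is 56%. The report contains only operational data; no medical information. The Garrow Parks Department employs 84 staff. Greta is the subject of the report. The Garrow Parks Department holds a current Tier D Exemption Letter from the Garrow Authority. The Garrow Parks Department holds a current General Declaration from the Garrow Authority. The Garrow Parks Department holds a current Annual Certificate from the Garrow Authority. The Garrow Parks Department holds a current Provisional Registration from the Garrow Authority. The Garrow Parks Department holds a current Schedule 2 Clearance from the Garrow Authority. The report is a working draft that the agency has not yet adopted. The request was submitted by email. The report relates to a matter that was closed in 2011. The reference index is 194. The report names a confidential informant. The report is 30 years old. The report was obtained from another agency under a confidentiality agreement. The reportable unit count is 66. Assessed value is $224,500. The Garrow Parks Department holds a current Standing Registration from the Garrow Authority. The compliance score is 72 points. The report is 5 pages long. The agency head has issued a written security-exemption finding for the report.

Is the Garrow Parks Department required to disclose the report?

No — exception (b) applies; the Garrow Parks Department is not required to disclose the report.

All of (a)'s requirements are met (the number of pages in the record is 5, below the 7 limit; the report names a confidential informant). But applying paragraph (f): (f) is triggered — a current General Declaration is held. Exception (a) does not apply.
Exception (b)'s conditions are all satisfied: the report was obtained under a confidentiality agreement; a current Schedule 2 Clearance is held; a written security-exemption finding has been issued. Applying paragraphs (g)–(l): (g) would limit (b) — the record's age is 30 years, meeting the 30 years threshold — but (h) sets (g) aside: (h) applies — Greta is the subject of the report. (i) would limit (h) — the reportable unit count is 66, meeting the 59 threshold — but (j) sets (i) aside: (j) is triggered — a current Provisional Registration is held. (k) would limit (j) — a current Class 3 Exemption Letter is held — but (l) sets (k) aside: (l) is engaged — a current Standing Registration is held. So (b) applies.
Exception (c) is satisfied on its face — a current Annual Certificate is held; the coverage ratio is 56%, less than the 61% limit; the reference index is 194, below the 196 limit. However, paragraph (m) must be considered: (m) applies — a current Tier D Exemption Letter is held. Exception (c) does not apply.
Exception (d) does not apply: the report relates to a closed matter.
Exception (e) does not apply: the report contains only operational data.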